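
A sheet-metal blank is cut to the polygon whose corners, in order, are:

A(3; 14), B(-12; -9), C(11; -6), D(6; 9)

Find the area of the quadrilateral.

252

Apply the shoelace (surveyor's) formula: 2A = Σ (x_i·y_{i+1} − x_{i+1}·y_i), indices taken mod 4.
Σ = (141) + (171) + (135) + (57) = 504
Area = |Σ|/2 = 252.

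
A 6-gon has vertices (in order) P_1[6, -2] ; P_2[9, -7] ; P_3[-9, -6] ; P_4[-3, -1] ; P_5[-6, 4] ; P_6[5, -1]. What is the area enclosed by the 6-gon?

Apply the shoelace formula: 2A = Σ (x_i·y_{i+1} − x_{i+1}·y_i), indices taken mod 6.
Σ = (-24) + (-117) + (-9) + (-18) + (-14) + (-4) = -186
Area = |Σ|/2 = 93.

93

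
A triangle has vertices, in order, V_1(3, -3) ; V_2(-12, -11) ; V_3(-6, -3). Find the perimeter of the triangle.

|V_1V_2| = √((-15)² + (-8)²) = √289 = 17
|V_2V_3| = √((6)² + (8)²) = √100 = 10
|V_3V_1| = √((9)² + (0)²) = √81 = 9
Perimeter = 17 + 10 + 9 = 36.

36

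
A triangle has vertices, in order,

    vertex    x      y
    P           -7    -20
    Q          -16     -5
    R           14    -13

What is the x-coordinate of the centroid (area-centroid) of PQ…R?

-3

Apply the shoelace formula. First the cross-terms c_i = x_i·y_{i+1} − x_{i+1}·y_i:
  -285, 278, -371  ⇒  2A = -378, A = -189.
Then Σ (x_i + x_{i+1})·c_i = 3402, so x̄ = 3402 / (6·(-189)) = -3.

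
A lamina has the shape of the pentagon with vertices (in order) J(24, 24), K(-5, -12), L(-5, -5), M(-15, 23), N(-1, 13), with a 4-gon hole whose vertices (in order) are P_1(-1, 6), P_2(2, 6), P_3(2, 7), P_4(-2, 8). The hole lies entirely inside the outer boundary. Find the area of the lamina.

445.5

Outer boundary:
Σ = (-168) + (-35) + (-190) + (-172) + (-336) = -901
Area = |Σ|/2 = 450.5.
Hole:
Apply the shoelace formula: 2A = Σ (x_i·y_{i+1} − x_{i+1}·y_i), indices taken mod 4.
Cross-terms: -18, 2, 30, -4  ⇒  Σ = 10
Area = |Σ|/2 = 5.
Net area = 450.5 − 5 = 445.5.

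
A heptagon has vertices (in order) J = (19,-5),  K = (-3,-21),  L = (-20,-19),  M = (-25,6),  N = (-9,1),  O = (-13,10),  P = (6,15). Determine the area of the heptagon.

995

Apply Gauss's area formula: 2A = Σ (x_i·y_{i+1} − x_{i+1}·y_i), indices taken mod 7.
Σ = (-414) + (-363) + (-595) + (29) + (-77) + (-255) + (-315) = -1990
Area = |Σ|/2 = 995.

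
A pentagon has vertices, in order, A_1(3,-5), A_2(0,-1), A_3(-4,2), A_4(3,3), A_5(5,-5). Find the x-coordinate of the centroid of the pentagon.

59/39

Apply the shoelace (surveyor's) formula. First the cross-terms c_i = x_i·y_{i+1} − x_{i+1}·y_i:
  -3, -4, -18, -30, -10  ⇒  2A = -65, A = -32.5.
Then Σ (x_i + x_{i+1})·c_i = -295, so x̄ = -295 / (6·(-32.5)) = 59/39.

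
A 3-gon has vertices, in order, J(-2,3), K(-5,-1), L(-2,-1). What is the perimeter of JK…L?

|JK| = √((-3)² + (-4)²) = √25 = 5
|KL| = √((3)² + (0)²) = √9 = 3
|LJ| = √((0)² + (4)²) = √16 = 4
Perimeter = 5 + 3 + 4 = 12.

12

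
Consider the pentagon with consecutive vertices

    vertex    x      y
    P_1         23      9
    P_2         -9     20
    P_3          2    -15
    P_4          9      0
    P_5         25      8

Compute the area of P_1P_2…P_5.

442

Σ = (541) + (95) + (135) + (72) + (41) = 884
Area = |Σ|/2 = 442.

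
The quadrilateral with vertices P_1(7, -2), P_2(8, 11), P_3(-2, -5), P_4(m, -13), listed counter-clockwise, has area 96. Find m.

0

Write out the shoelace sum; only the two edges meeting at P_4 involve m:
2·Area = [((-2)·(-13) − m·(-5)) + (m·(-2) − 7·(-13))] + 75
       = 3·m + 192 = 192
⇒ m = 0.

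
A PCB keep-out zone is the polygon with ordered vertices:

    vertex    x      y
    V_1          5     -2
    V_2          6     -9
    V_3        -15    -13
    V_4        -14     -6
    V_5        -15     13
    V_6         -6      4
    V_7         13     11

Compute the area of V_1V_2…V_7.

395.5

Σ = (-33) + (-213) + (-92) + (-272) + (18) + (-118) + (-81) = -791
Area = |Σ|/2 = 395.5.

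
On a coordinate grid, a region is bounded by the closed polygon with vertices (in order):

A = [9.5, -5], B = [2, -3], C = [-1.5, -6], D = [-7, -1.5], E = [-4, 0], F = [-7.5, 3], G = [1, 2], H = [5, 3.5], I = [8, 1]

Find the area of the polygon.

Σ = (-18.5) + (-16.5) + (-39.75) + (-6) + (-12) + (-18) + (-6.5) + (-23) + (-49.5) = -189.75
Area = |Σ|/2 = 94.875.

94.875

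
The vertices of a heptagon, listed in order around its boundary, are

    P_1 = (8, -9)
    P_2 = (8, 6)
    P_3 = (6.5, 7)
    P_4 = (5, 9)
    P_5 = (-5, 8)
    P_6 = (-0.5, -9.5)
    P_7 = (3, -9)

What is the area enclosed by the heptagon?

Apply Gauss's area formula: 2A = Σ (x_i·y_{i+1} − x_{i+1}·y_i), indices taken mod 7.
Σ = (120) + (17) + (23.5) + (85) + (51.5) + (33) + (45) = 375
Area = |Σ|/2 = 187.5.

187.5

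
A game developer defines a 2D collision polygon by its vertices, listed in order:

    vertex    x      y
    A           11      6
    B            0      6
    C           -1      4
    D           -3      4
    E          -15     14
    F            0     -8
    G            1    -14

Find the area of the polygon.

Apply the surveyor's formula: 2A = Σ (x_i·y_{i+1} − x_{i+1}·y_i), indices taken mod 7.
Σ = (66) + (6) + (8) + (18) + (120) + (8) + (160) = 386
Area = |Σ|/2 = 193.

193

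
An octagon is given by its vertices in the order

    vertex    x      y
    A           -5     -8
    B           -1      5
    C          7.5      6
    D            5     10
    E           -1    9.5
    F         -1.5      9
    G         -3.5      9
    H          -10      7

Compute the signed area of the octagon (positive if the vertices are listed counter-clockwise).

Cross-terms: -33, -43.5, 45, 57.5, 5.25, 18, 65.5, 115  ⇒  Σ = 229.75
Signed area = Σ/2 = 114.875 (positive ⇒ counter-clockwise traversal).

114.875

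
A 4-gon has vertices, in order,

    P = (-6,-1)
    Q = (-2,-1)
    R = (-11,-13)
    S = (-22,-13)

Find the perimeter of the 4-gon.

50

|PQ| = √((4)² + (0)²) = √16 = 4
|QR| = √((-9)² + (-12)²) = √225 = 15
|RS| = √((-11)² + (0)²) = √121 = 11
|SP| = √((16)² + (12)²) = √400 = 20
Perimeter = 4 + 15 + 11 + 20 = 50.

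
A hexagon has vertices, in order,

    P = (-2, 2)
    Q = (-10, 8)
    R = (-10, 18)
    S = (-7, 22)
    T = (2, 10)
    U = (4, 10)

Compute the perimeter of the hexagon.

|PQ| = √((-8)² + (6)²) = √100 = 10
|QR| = √((0)² + (10)²) = √100 = 10
|RS| = √((3)² + (4)²) = √25 = 5
|ST| = √((9)² + (-12)²) = √225 = 15
|TU| = √((2)² + (0)²) = √4 = 2
|UP| = √((-6)² + (-8)²) = √100 = 10
Perimeter = 10 + 10 + 5 + 15 + 2 + 10 = 52.

52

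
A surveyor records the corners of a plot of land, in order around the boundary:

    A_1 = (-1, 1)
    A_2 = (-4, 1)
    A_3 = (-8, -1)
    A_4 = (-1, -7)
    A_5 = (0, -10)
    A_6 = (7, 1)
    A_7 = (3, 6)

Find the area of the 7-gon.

99

Apply the shoelace formula: 2A = Σ (x_i·y_{i+1} − x_{i+1}·y_i), indices taken mod 7.
A_1→A_2: (-1)(1) − (-4)(1) = 3
A_2→A_3: (-4)(-1) − (-8)(1) = 12
A_3→A_4: (-8)(-7) − (-1)(-1) = 55
A_4→A_5: (-1)(-10) − (0)(-7) = 10
A_5→A_6: (0)(1) − (7)(-10) = 70
A_6→A_7: (7)(6) − (3)(1) = 39
A_7→A_1: (3)(1) − (-1)(6) = 9
Σ = 198
Area = |Σ|/2 = 99.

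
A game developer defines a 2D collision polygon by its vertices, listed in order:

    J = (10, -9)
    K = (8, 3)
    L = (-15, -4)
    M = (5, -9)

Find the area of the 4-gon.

157.5

Apply the shoelace formula: 2A = Σ (x_i·y_{i+1} − x_{i+1}·y_i), indices taken mod 4.
Σ = (102) + (13) + (155) + (45) = 315
Area = |Σ|/2 = 157.5.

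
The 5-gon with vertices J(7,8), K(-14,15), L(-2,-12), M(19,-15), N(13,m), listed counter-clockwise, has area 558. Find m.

The doubled signed area Σ (x_i y_{i+1} − x_{i+1} y_i) is linear in m.
With m=0 it equals 972; the coefficient of m is 12 (from the two edges through N).
So 12·m + 972 = 2·558 = 1116 ⇒ m = 12.

12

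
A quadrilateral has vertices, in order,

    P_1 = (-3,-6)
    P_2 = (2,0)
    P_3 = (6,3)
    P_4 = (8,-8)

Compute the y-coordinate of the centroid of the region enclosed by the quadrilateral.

Apply the shoelace (surveyor's) formula. First the cross-terms c_i = x_i·y_{i+1} − x_{i+1}·y_i:
  12, 6, -72, -72  ⇒  2A = -126, A = -63.
Then Σ (y_i + y_{i+1})·c_i = 1314, so ȳ = 1314 / (6·(-63)) = -73/21.

-73/21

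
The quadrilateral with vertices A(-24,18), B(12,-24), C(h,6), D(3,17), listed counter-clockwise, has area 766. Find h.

The doubled signed area Σ (x_i y_{i+1} − x_{i+1} y_i) is linear in h.
With h=0 it equals 876; the coefficient of h is 41 (from the two edges through C).
So 41·h + 876 = 2·766 = 1532 ⇒ h = 16.

16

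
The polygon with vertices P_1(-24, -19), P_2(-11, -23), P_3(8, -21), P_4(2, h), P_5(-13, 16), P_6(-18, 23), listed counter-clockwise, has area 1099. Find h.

The doubled signed area Σ (x_i y_{i+1} − x_{i+1} y_i) is linear in h.
With h=0 it equals 1715; the coefficient of h is 21 (from the two edges through P_4).
So 21·h + 1715 = 2·1099 = 2198 ⇒ h = 23.

23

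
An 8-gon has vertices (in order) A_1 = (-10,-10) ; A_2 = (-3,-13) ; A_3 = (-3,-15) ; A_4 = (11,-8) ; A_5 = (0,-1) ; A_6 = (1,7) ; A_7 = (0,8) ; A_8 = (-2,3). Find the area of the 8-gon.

179.5

Apply the surveyor's formula: 2A = Σ (x_i·y_{i+1} − x_{i+1}·y_i), indices taken mod 8.
Σ = (100) + (6) + (189) + (-11) + (1) + (8) + (16) + (50) = 359
Area = |Σ|/2 = 179.5.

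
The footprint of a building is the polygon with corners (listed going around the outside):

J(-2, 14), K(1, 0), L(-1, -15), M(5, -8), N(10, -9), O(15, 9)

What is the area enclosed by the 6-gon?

271

J→K: (-2)(0) − (1)(14) = -14
K→L: (1)(-15) − (-1)(0) = -15
L→M: (-1)(-8) − (5)(-15) = 83
M→N: (5)(-9) − (10)(-8) = 35
N→O: (10)(9) − (15)(-9) = 225
O→J: (15)(14) − (-2)(9) = 228
Σ = 542
Area = |Σ|/2 = 271.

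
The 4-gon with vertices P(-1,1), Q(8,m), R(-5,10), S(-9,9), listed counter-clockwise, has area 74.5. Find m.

Write out the shoelace sum; only the two edges meeting at Q involve m:
2·Area = [((-1)·m − 8·1) + (8·10 − (-5)·m)] + 45
       = 4·m + 117 = 149
⇒ m = 8.

8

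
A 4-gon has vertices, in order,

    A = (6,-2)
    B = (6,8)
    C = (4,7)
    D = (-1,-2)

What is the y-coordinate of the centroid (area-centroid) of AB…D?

Apply Gauss's area formula. First the cross-terms c_i = x_i·y_{i+1} − x_{i+1}·y_i:
  60, 10, -1, 14  ⇒  2A = 83, A = 41.5.
Then Σ (y_i + y_{i+1})·c_i = 449, so ȳ = 449 / (6·41.5) = 449/249.

449/249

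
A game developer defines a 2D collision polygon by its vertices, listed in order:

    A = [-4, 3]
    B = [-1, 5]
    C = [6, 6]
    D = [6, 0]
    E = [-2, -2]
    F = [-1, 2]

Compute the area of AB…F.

Σ = (-17) + (-36) + (-36) + (-12) + (-6) + (5) = -102
Area = |Σ|/2 = 51.

51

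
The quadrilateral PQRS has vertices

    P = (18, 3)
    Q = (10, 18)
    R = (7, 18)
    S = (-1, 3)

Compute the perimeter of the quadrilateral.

|PQ| = √((-8)² + (15)²) = √289 = 17
|QR| = √((-3)² + (0)²) = √9 = 3
|RS| = √((-8)² + (-15)²) = √289 = 17
|SP| = √((19)² + (0)²) = √361 = 19
Perimeter = 17 + 3 + 17 + 19 = 56.

56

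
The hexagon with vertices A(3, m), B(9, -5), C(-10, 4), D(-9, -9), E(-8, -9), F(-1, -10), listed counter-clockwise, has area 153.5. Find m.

The doubled signed area Σ (x_i y_{i+1} − x_{i+1} y_i) is linear in m.
With m=0 it equals 207; the coefficient of m is -10 (from the two edges through A).
So -10·m + 207 = 2·153.5 = 307 ⇒ m = -10.

-10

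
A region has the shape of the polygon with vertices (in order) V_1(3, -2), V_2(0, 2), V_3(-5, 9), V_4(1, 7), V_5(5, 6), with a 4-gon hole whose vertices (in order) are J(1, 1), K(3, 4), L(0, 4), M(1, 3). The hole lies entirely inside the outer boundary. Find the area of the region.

39

Outer boundary:
Apply the shoelace formula: 2A = Σ (x_i·y_{i+1} − x_{i+1}·y_i), indices taken mod 5.
Σ = (6) + (10) + (-44) + (-29) + (-28) = -85
Area = |Σ|/2 = 42.5.
Hole:
Apply Gauss's area formula: 2A = Σ (x_i·y_{i+1} − x_{i+1}·y_i), indices taken mod 4.
J→K: (1)(4) − (3)(1) = 1
K→L: (3)(4) − (0)(4) = 12
L→M: (0)(3) − (1)(4) = -4
M→J: (1)(1) − (1)(3) = -2
Σ = 7
Area = |Σ|/2 = 3.5.
Net area = 42.5 − 3.5 = 39.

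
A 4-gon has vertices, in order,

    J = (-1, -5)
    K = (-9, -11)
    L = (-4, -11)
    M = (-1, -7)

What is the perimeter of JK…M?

|JK| = √((-8)² + (-6)²) = √100 = 10
|KL| = √((5)² + (0)²) = √25 = 5
|LM| = √((3)² + (4)²) = √25 = 5
|MJ| = √((0)² + (2)²) = √4 = 2
Perimeter = 10 + 5 + 5 + 2 = 22.

22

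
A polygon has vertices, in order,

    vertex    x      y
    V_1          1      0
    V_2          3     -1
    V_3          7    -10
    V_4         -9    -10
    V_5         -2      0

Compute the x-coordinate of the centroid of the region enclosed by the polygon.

Apply the shoelace formula. First the cross-terms c_i = x_i·y_{i+1} − x_{i+1}·y_i:
  -1, -23, -160, -20, 0  ⇒  2A = -204, A = -102.
Then Σ (x_i + x_{i+1})·c_i = 306, so x̄ = 306 / (6·(-102)) = -0.5.

-0.5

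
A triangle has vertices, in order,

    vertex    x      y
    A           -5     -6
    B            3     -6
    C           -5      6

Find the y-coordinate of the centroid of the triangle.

Apply Gauss's area formula. First the cross-terms c_i = x_i·y_{i+1} − x_{i+1}·y_i:
  48, -12, 60  ⇒  2A = 96, A = 48.
Then Σ (y_i + y_{i+1})·c_i = -576, so ȳ = -576 / (6·48) = -2.

-2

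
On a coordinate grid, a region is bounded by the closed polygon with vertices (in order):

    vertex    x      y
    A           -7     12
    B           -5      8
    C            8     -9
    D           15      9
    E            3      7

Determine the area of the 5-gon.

177.5

Cross-terms: 4, -19, 207, 78, 85  ⇒  Σ = 355
Area = |Σ|/2 = 177.5.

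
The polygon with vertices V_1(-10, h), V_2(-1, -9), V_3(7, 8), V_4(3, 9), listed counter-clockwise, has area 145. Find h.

4

The doubled signed area Σ (x_i y_{i+1} − x_{i+1} y_i) is linear in h.
With h=0 it equals 274; the coefficient of h is 4 (from the two edges through V_1).
So 4·h + 274 = 2·145 = 290 ⇒ h = 4.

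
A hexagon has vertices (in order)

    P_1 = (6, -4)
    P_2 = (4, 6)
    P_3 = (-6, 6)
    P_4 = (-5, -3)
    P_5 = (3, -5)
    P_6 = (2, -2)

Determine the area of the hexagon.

101

Apply Gauss's area formula: 2A = Σ (x_i·y_{i+1} − x_{i+1}·y_i), indices taken mod 6.
Cross-terms: 52, 60, 48, 34, 4, 4  ⇒  Σ = 202
Area = |Σ|/2 = 101.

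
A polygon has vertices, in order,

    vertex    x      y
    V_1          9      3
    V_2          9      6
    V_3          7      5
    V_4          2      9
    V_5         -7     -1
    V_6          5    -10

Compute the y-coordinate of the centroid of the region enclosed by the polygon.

-1/18

Apply the shoelace formula. First the cross-terms c_i = x_i·y_{i+1} − x_{i+1}·y_i:
  27, 3, 53, 61, 75, 105  ⇒  2A = 324, A = 162.
Then Σ (y_i + y_{i+1})·c_i = -54, so ȳ = -54 / (6·162) = -1/18.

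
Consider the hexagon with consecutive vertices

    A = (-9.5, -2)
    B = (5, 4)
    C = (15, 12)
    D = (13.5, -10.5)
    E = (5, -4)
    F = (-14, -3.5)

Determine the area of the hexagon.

213.875

Apply Gauss's area formula: 2A = Σ (x_i·y_{i+1} − x_{i+1}·y_i), indices taken mod 6.
Σ = (-28) + (0) + (-319.5) + (-1.5) + (-73.5) + (-5.25) = -427.75
Area = |Σ|/2 = 213.875.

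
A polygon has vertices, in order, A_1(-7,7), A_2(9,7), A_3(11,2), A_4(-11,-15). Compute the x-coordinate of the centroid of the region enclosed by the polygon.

-39/31

Apply the shoelace (surveyor's) formula. First the cross-terms c_i = x_i·y_{i+1} − x_{i+1}·y_i:
  -112, -59, -143, -182  ⇒  2A = -496, A = -248.
Then Σ (x_i + x_{i+1})·c_i = 1872, so x̄ = 1872 / (6·(-248)) = -39/31.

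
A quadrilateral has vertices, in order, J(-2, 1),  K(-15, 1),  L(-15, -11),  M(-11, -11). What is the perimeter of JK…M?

|JK| = √((-13)² + (0)²) = √169 = 13
|KL| = √((0)² + (-12)²) = √144 = 12
|LM| = √((4)² + (0)²) = √16 = 4
|MJ| = √((9)² + (12)²) = √225 = 15
Perimeter = 13 + 12 + 4 + 15 = 44.

44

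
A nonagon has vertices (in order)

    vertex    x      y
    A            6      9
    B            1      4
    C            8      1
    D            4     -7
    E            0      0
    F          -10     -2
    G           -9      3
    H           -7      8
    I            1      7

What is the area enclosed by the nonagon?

Apply the shoelace (surveyor's) formula: 2A = Σ (x_i·y_{i+1} − x_{i+1}·y_i), indices taken mod 9.
Cross-terms: 15, -31, -60, 0, 0, -48, -51, -57, -33  ⇒  Σ = -265
Area = |Σ|/2 = 132.5.

132.5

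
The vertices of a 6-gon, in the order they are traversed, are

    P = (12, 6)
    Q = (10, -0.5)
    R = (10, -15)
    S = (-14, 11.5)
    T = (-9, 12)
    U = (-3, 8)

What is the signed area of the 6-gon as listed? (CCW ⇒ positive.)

-260.25

Apply Gauss's area formula: 2A = Σ (x_i·y_{i+1} − x_{i+1}·y_i), indices taken mod 6.
Cross-terms: -66, -145, -95, -64.5, -36, -114  ⇒  Σ = -520.5
Signed area = Σ/2 = -260.25 (negative ⇒ clockwise traversal).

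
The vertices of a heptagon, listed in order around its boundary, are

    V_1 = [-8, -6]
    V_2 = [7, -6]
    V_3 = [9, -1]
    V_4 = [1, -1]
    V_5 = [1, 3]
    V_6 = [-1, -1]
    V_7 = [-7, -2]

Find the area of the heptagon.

78

V_1→V_2: (-8)(-6) − (7)(-6) = 90
V_2→V_3: (7)(-1) − (9)(-6) = 47
V_3→V_4: (9)(-1) − (1)(-1) = -8
V_4→V_5: (1)(3) − (1)(-1) = 4
V_5→V_6: (1)(-1) − (-1)(3) = 2
V_6→V_7: (-1)(-2) − (-7)(-1) = -5
V_7→V_1: (-7)(-6) − (-8)(-2) = 26
Σ = 156
Area = |Σ|/2 = 78.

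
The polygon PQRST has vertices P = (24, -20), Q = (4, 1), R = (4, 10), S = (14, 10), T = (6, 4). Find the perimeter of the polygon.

|PQ| = √((-20)² + (21)²) = √841 = 29
|QR| = √((0)² + (9)²) = √81 = 9
|RS| = √((10)² + (0)²) = √100 = 10
|ST| = √((-8)² + (-6)²) = √100 = 10
|TP| = √((18)² + (-24)²) = √900 = 30
Perimeter = 29 + 9 + 10 + 10 + 30 = 88.

88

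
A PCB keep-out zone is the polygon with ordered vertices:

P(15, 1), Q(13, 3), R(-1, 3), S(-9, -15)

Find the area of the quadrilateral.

Apply the shoelace (surveyor's) formula: 2A = Σ (x_i·y_{i+1} − x_{i+1}·y_i), indices taken mod 4.
P→Q: (15)(3) − (13)(1) = 32
Q→R: (13)(3) − (-1)(3) = 42
R→S: (-1)(-15) − (-9)(3) = 42
S→P: (-9)(1) − (15)(-15) = 216
Σ = 332
Area = |Σ|/2 = 166.

166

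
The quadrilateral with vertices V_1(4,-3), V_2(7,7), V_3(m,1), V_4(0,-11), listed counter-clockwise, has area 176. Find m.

The doubled signed area Σ (x_i y_{i+1} − x_{i+1} y_i) is linear in m.
With m=0 it equals 100; the coefficient of m is -18 (from the two edges through V_3).
So -18·m + 100 = 2·176 = 352 ⇒ m = -14.

-14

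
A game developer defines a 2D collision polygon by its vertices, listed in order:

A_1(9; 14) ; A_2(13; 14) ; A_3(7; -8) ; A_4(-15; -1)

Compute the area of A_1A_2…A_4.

293

Apply the surveyor's formula: 2A = Σ (x_i·y_{i+1} − x_{i+1}·y_i), indices taken mod 4.
Σ = (-56) + (-202) + (-127) + (-201) = -586
Area = |Σ|/2 = 293.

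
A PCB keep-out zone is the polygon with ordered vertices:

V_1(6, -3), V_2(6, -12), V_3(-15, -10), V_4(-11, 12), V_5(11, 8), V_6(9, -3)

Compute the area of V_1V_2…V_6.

459

Cross-terms: -54, -240, -290, -220, -105, -9  ⇒  Σ = -918
Area = |Σ|/2 = 459.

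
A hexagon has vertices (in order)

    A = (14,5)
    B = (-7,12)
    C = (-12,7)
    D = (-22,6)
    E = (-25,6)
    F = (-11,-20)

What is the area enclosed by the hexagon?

Apply the shoelace (surveyor's) formula: 2A = Σ (x_i·y_{i+1} − x_{i+1}·y_i), indices taken mod 6.
A→B: (14)(12) − (-7)(5) = 203
B→C: (-7)(7) − (-12)(12) = 95
C→D: (-12)(6) − (-22)(7) = 82
D→E: (-22)(6) − (-25)(6) = 18
E→F: (-25)(-20) − (-11)(6) = 566
F→A: (-11)(5) − (14)(-20) = 225
Σ = 1189
Area = |Σ|/2 = 594.5.

594.5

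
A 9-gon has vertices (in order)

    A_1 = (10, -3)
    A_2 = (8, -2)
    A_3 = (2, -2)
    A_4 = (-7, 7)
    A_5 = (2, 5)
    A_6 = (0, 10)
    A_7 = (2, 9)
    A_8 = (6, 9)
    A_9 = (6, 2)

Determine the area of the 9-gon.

A_1→A_2: (10)(-2) − (8)(-3) = 4
A_2→A_3: (8)(-2) − (2)(-2) = -12
A_3→A_4: (2)(7) − (-7)(-2) = 0
A_4→A_5: (-7)(5) − (2)(7) = -49
A_5→A_6: (2)(10) − (0)(5) = 20
A_6→A_7: (0)(9) − (2)(10) = -20
A_7→A_8: (2)(9) − (6)(9) = -36
A_8→A_9: (6)(2) − (6)(9) = -42
A_9→A_1: (6)(-3) − (10)(2) = -38
Σ = -173
Area = |Σ|/2 = 86.5.

86.5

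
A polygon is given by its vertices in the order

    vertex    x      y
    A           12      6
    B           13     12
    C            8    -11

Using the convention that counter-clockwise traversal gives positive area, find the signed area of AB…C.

3.5

Apply the shoelace formula: 2A = Σ (x_i·y_{i+1} − x_{i+1}·y_i), indices taken mod 3.
Σ = (66) + (-239) + (180) = 7
Signed area = Σ/2 = 3.5 (positive ⇒ counter-clockwise traversal).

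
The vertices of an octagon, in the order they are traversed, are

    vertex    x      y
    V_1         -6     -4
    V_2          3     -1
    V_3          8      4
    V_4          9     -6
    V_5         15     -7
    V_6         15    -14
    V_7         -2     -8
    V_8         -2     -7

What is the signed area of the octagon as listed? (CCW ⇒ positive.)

Apply the shoelace (surveyor's) formula: 2A = Σ (x_i·y_{i+1} − x_{i+1}·y_i), indices taken mod 8.
V_1→V_2: (-6)(-1) − (3)(-4) = 18
V_2→V_3: (3)(4) − (8)(-1) = 20
V_3→V_4: (8)(-6) − (9)(4) = -84
V_4→V_5: (9)(-7) − (15)(-6) = 27
V_5→V_6: (15)(-14) − (15)(-7) = -105
V_6→V_7: (15)(-8) − (-2)(-14) = -148
V_7→V_8: (-2)(-7) − (-2)(-8) = -2
V_8→V_1: (-2)(-4) − (-6)(-7) = -34
Σ = -308
Signed area = Σ/2 = -154 (negative ⇒ clockwise traversal).

-154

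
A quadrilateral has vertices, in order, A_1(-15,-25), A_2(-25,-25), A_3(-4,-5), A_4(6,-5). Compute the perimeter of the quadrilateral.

78

|A_1A_2| = √((-10)² + (0)²) = √100 = 10
|A_2A_3| = √((21)² + (20)²) = √841 = 29
|A_3A_4| = √((10)² + (0)²) = √100 = 10
|A_4A_1| = √((-21)² + (-20)²) = √841 = 29
Perimeter = 10 + 29 + 10 + 29 = 78.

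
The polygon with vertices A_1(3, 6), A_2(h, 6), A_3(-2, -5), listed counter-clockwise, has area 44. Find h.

-5

Write out the shoelace sum; only the two edges meeting at A_2 involve h:
2·Area = [(3·6 − h·6) + (h·(-5) − (-2)·6)] + 3
       = -11·h + 33 = 88
⇒ h = -5.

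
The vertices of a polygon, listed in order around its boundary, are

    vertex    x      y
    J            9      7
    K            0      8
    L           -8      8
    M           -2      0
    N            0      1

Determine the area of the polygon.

Apply the shoelace (surveyor's) formula: 2A = Σ (x_i·y_{i+1} − x_{i+1}·y_i), indices taken mod 5.
Cross-terms: 72, 64, 16, -2, -9  ⇒  Σ = 141
Area = |Σ|/2 = 70.5.

70.5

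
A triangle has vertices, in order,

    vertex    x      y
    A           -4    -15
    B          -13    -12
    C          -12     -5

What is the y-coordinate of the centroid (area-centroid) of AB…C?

-32/3

Apply the surveyor's formula. First the cross-terms c_i = x_i·y_{i+1} − x_{i+1}·y_i:
  -147, -79, 160  ⇒  2A = -66, A = -33.
Then Σ (y_i + y_{i+1})·c_i = 2112, so ȳ = 2112 / (6·(-33)) = -32/3.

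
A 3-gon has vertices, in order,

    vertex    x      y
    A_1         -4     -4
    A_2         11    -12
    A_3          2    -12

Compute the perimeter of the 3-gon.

36

|A_1A_2| = √((15)² + (-8)²) = √289 = 17
|A_2A_3| = √((-9)² + (0)²) = √81 = 9
|A_3A_1| = √((-6)² + (8)²) = √100 = 10
Perimeter = 17 + 9 + 10 = 36.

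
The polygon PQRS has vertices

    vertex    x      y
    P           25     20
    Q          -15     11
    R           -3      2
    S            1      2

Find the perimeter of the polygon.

|PQ| = √((-40)² + (-9)²) = √1681 = 41
|QR| = √((12)² + (-9)²) = √225 = 15
|RS| = √((4)² + (0)²) = √16 = 4
|SP| = √((24)² + (18)²) = √900 = 30
Perimeter = 41 + 15 + 4 + 30 = 90.

90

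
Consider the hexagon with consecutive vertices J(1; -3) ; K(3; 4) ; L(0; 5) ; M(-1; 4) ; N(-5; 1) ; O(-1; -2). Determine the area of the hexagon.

Apply Gauss's area formula: 2A = Σ (x_i·y_{i+1} − x_{i+1}·y_i), indices taken mod 6.
Σ = (13) + (15) + (5) + (19) + (11) + (5) = 68
Area = |Σ|/2 = 34.

34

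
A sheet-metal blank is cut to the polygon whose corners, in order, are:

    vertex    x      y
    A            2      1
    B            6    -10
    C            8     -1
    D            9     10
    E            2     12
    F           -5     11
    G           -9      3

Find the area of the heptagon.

188

Apply the surveyor's formula: 2A = Σ (x_i·y_{i+1} − x_{i+1}·y_i), indices taken mod 7.
A→B: (2)(-10) − (6)(1) = -26
B→C: (6)(-1) − (8)(-10) = 74
C→D: (8)(10) − (9)(-1) = 89
D→E: (9)(12) − (2)(10) = 88
E→F: (2)(11) − (-5)(12) = 82
F→G: (-5)(3) − (-9)(11) = 84
G→A: (-9)(1) − (2)(3) = -15
Σ = 376
Area = |Σ|/2 = 188.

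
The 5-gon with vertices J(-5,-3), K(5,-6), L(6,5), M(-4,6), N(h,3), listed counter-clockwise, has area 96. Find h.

-3

The doubled signed area Σ (x_i y_{i+1} − x_{i+1} y_i) is linear in h.
With h=0 it equals 165; the coefficient of h is -9 (from the two edges through N).
So -9·h + 165 = 2·96 = 192 ⇒ h = -3.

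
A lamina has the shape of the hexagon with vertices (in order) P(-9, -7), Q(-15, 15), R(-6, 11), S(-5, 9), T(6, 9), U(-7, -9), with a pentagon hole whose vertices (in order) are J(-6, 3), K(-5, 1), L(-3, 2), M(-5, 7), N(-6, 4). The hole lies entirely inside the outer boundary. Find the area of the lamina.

208.5

Outer boundary:
Apply the shoelace formula: 2A = Σ (x_i·y_{i+1} − x_{i+1}·y_i), indices taken mod 6.
Σ = (-240) + (-75) + (1) + (-99) + (9) + (-32) = -436
Area = |Σ|/2 = 218.
Hole:
J→K: (-6)(1) − (-5)(3) = 9
K→L: (-5)(2) − (-3)(1) = -7
L→M: (-3)(7) − (-5)(2) = -11
M→N: (-5)(4) − (-6)(7) = 22
N→J: (-6)(3) − (-6)(4) = 6
Σ = 19
Area = |Σ|/2 = 9.5.
Net area = 218 − 9.5 = 208.5.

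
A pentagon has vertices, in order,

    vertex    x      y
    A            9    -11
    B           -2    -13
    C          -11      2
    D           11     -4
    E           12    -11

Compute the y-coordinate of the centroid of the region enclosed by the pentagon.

-673/111

Apply the shoelace (surveyor's) formula. First the cross-terms c_i = x_i·y_{i+1} − x_{i+1}·y_i:
  -139, -147, 22, -73, -33  ⇒  2A = -370, A = -185.
Then Σ (y_i + y_{i+1})·c_i = 6730, so ȳ = 6730 / (6·(-185)) = -673/111.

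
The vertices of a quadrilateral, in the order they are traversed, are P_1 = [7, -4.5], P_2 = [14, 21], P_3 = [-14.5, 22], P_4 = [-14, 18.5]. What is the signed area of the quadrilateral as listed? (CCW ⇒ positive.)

397.875

Σ = (210) + (612.5) + (39.75) + (-66.5) = 795.75
Signed area = Σ/2 = 397.875 (positive ⇒ counter-clockwise traversal).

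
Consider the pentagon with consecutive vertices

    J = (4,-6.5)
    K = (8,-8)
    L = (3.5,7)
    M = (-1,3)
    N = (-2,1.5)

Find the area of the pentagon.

Apply the shoelace (surveyor's) formula: 2A = Σ (x_i·y_{i+1} − x_{i+1}·y_i), indices taken mod 5.
Σ = (20) + (84) + (17.5) + (4.5) + (7) = 133
Area = |Σ|/2 = 66.5.

66.5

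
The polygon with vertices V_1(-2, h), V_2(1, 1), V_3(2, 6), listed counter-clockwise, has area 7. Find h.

0

Write out the shoelace sum; only the two edges meeting at V_1 involve h:
2·Area = [(2·h − (-2)·6) + ((-2)·1 − 1·h)] + 4
       = 1·h + 14 = 14
⇒ h = 0.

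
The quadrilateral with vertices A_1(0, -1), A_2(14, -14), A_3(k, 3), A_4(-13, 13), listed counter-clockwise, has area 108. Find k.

4

Write out the shoelace sum; only the two edges meeting at A_3 involve k:
2·Area = [(14·3 − k·(-14)) + (k·13 − (-13)·3)] + 27
       = 27·k + 108 = 216
⇒ k = 4.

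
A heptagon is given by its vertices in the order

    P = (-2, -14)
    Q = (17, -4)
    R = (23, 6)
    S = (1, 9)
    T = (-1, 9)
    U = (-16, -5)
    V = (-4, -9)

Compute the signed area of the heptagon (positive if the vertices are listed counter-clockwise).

485

P→Q: (-2)(-4) − (17)(-14) = 246
Q→R: (17)(6) − (23)(-4) = 194
R→S: (23)(9) − (1)(6) = 201
S→T: (1)(9) − (-1)(9) = 18
T→U: (-1)(-5) − (-16)(9) = 149
U→V: (-16)(-9) − (-4)(-5) = 124
V→P: (-4)(-14) − (-2)(-9) = 38
Σ = 970
Signed area = Σ/2 = 485 (positive ⇒ counter-clockwise traversal).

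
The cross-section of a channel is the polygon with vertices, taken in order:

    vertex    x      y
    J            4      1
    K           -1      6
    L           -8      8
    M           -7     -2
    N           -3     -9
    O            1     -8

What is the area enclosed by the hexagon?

J→K: (4)(6) − (-1)(1) = 25
K→L: (-1)(8) − (-8)(6) = 40
L→M: (-8)(-2) − (-7)(8) = 72
M→N: (-7)(-9) − (-3)(-2) = 57
N→O: (-3)(-8) − (1)(-9) = 33
O→J: (1)(1) − (4)(-8) = 33
Σ = 260
Area = |Σ|/2 = 130.

130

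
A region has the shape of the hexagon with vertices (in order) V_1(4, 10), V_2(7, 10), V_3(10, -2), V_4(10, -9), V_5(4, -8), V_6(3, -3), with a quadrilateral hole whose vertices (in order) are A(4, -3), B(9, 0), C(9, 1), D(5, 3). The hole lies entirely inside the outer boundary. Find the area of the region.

Outer boundary:
V_1→V_2: (4)(10) − (7)(10) = -30
V_2→V_3: (7)(-2) − (10)(10) = -114
V_3→V_4: (10)(-9) − (10)(-2) = -70
V_4→V_5: (10)(-8) − (4)(-9) = -44
V_5→V_6: (4)(-3) − (3)(-8) = 12
V_6→V_1: (3)(10) − (4)(-3) = 42
Σ = -204
Area = |Σ|/2 = 102.
Hole:
Apply Gauss's area formula: 2A = Σ (x_i·y_{i+1} − x_{i+1}·y_i), indices taken mod 4.
A→B: (4)(0) − (9)(-3) = 27
B→C: (9)(1) − (9)(0) = 9
C→D: (9)(3) − (5)(1) = 22
D→A: (5)(-3) − (4)(3) = -27
Σ = 31
Area = |Σ|/2 = 15.5.
Net area = 102 − 15.5 = 86.5.

86.5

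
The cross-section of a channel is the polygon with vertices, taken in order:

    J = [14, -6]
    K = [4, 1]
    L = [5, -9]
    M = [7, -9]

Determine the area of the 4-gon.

49.5

Apply the shoelace formula: 2A = Σ (x_i·y_{i+1} − x_{i+1}·y_i), indices taken mod 4.
Cross-terms: 38, -41, 18, 84  ⇒  Σ = 99
Area = |Σ|/2 = 49.5.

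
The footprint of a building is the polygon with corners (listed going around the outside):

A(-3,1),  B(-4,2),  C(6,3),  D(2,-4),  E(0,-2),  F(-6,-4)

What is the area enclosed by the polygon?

Σ = (-2) + (-24) + (-30) + (-4) + (-12) + (-18) = -90
Area = |Σ|/2 = 45.

45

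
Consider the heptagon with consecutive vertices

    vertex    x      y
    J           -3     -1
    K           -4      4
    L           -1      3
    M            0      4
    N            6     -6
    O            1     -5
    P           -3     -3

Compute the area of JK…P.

50

Apply the shoelace formula: 2A = Σ (x_i·y_{i+1} − x_{i+1}·y_i), indices taken mod 7.
Cross-terms: -16, -8, -4, -24, -24, -18, -6  ⇒  Σ = -100
Area = |Σ|/2 = 50.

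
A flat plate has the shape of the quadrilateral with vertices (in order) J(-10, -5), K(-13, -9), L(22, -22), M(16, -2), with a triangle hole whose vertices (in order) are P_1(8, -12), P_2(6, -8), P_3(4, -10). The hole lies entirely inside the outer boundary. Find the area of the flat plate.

352.5

Outer boundary:
Apply the surveyor's formula: 2A = Σ (x_i·y_{i+1} − x_{i+1}·y_i), indices taken mod 4.
Cross-terms: 25, 484, 308, -100  ⇒  Σ = 717
Area = |Σ|/2 = 358.5.
Hole:
Σ = (8) + (-28) + (32) = 12
Area = |Σ|/2 = 6.
Net area = 358.5 − 6 = 352.5.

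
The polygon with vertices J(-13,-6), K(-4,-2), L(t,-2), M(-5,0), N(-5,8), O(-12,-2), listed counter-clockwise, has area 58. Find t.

The doubled signed area Σ (x_i y_{i+1} − x_{i+1} y_i) is linear in t.
With t=0 it equals 112; the coefficient of t is 2 (from the two edges through L).
So 2·t + 112 = 2·58 = 116 ⇒ t = 2.

2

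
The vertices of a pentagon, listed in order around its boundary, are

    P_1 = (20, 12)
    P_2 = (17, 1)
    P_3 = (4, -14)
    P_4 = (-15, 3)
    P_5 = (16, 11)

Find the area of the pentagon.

432.5

Apply the shoelace formula: 2A = Σ (x_i·y_{i+1} − x_{i+1}·y_i), indices taken mod 5.
Σ = (-184) + (-242) + (-198) + (-213) + (-28) = -865
Area = |Σ|/2 = 432.5.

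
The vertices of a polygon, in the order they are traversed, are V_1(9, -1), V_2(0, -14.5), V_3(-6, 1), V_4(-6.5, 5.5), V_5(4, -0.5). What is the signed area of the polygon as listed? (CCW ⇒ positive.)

Σ = (-130.5) + (-87) + (-26.5) + (-18.75) + (0.5) = -262.25
Signed area = Σ/2 = -131.125 (negative ⇒ clockwise traversal).

-131.125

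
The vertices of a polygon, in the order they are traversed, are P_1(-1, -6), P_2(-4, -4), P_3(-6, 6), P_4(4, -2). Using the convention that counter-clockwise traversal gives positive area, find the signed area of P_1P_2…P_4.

Cross-terms: -20, -48, -12, -26  ⇒  Σ = -106
Signed area = Σ/2 = -53 (negative ⇒ clockwise traversal).

-53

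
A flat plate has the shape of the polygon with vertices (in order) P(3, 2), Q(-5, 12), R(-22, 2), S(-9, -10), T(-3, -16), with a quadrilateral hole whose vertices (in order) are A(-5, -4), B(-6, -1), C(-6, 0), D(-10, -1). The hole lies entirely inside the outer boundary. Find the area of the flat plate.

Outer boundary:
Apply the shoelace (surveyor's) formula: 2A = Σ (x_i·y_{i+1} − x_{i+1}·y_i), indices taken mod 5.
Σ = (46) + (254) + (238) + (114) + (42) = 694
Area = |Σ|/2 = 347.
Hole:
Apply the surveyor's formula: 2A = Σ (x_i·y_{i+1} − x_{i+1}·y_i), indices taken mod 4.
Cross-terms: -19, -6, 6, 35  ⇒  Σ = 16
Area = |Σ|/2 = 8.
Net area = 347 − 8 = 339.

339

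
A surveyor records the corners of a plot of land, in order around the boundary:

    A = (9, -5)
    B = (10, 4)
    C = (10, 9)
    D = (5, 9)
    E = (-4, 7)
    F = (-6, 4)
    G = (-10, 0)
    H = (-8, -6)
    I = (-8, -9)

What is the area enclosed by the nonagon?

Apply the shoelace (surveyor's) formula: 2A = Σ (x_i·y_{i+1} − x_{i+1}·y_i), indices taken mod 9.
A→B: (9)(4) − (10)(-5) = 86
B→C: (10)(9) − (10)(4) = 50
C→D: (10)(9) − (5)(9) = 45
D→E: (5)(7) − (-4)(9) = 71
E→F: (-4)(4) − (-6)(7) = 26
F→G: (-6)(0) − (-10)(4) = 40
G→H: (-10)(-6) − (-8)(0) = 60
H→I: (-8)(-9) − (-8)(-6) = 24
I→A: (-8)(-5) − (9)(-9) = 121
Σ = 523
Area = |Σ|/2 = 261.5.

261.5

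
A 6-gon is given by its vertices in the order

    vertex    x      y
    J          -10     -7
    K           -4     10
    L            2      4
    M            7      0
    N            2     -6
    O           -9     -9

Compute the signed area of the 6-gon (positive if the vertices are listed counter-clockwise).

-166.5

Apply Gauss's area formula: 2A = Σ (x_i·y_{i+1} − x_{i+1}·y_i), indices taken mod 6.
Σ = (-128) + (-36) + (-28) + (-42) + (-72) + (-27) = -333
Signed area = Σ/2 = -166.5 (negative ⇒ clockwise traversal).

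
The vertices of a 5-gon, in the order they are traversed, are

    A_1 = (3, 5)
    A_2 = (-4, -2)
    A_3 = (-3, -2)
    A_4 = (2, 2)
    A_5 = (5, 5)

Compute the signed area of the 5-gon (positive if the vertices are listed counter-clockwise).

12

Apply the surveyor's formula: 2A = Σ (x_i·y_{i+1} − x_{i+1}·y_i), indices taken mod 5.
Σ = (14) + (2) + (-2) + (0) + (10) = 24
Signed area = Σ/2 = 12 (positive ⇒ counter-clockwise traversal).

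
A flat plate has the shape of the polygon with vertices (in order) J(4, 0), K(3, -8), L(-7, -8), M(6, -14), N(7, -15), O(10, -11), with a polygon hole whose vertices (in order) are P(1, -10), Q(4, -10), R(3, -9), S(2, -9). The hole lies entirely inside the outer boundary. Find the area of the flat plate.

Outer boundary:
Apply Gauss's area formula: 2A = Σ (x_i·y_{i+1} − x_{i+1}·y_i), indices taken mod 6.
Σ = (-32) + (-80) + (146) + (8) + (73) + (44) = 159
Area = |Σ|/2 = 79.5.
Hole:
Cross-terms: 30, -6, -9, -11  ⇒  Σ = 4
Area = |Σ|/2 = 2.
Net area = 79.5 − 2 = 77.5.

77.5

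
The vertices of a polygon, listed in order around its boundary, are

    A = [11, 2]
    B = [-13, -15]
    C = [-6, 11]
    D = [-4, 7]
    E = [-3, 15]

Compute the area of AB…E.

Apply the shoelace (surveyor's) formula: 2A = Σ (x_i·y_{i+1} − x_{i+1}·y_i), indices taken mod 5.
Cross-terms: -139, -233, 2, -39, -171  ⇒  Σ = -580
Area = |Σ|/2 = 290.

290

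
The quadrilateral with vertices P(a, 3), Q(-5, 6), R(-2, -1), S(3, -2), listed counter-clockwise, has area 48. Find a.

Write out the shoelace sum; only the two edges meeting at P involve a:
2·Area = [(3·3 − a·(-2)) + (a·6 − (-5)·3)] + 24
       = 8·a + 48 = 96
⇒ a = 6.

6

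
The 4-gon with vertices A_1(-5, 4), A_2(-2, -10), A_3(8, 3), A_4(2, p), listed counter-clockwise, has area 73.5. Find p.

1

The doubled signed area Σ (x_i y_{i+1} − x_{i+1} y_i) is linear in p.
With p=0 it equals 134; the coefficient of p is 13 (from the two edges through A_4).
So 13·p + 134 = 2·73.5 = 147 ⇒ p = 1.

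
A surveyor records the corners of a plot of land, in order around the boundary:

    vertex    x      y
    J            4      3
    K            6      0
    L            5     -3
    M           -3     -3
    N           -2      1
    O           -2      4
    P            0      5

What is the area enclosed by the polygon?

52.5

Σ = (-18) + (-18) + (-24) + (-9) + (-6) + (-10) + (-20) = -105
Area = |Σ|/2 = 52.5.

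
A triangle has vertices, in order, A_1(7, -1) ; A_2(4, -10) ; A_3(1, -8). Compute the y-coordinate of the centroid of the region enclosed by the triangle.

-19/3

Apply the surveyor's formula. First the cross-terms c_i = x_i·y_{i+1} − x_{i+1}·y_i:
  -66, -22, 55  ⇒  2A = -33, A = -16.5.
Then Σ (y_i + y_{i+1})·c_i = 627, so ȳ = 627 / (6·(-16.5)) = -19/3.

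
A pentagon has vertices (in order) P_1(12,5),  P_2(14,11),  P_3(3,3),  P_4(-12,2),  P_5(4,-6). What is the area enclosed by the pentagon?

P_1→P_2: (12)(11) − (14)(5) = 62
P_2→P_3: (14)(3) − (3)(11) = 9
P_3→P_4: (3)(2) − (-12)(3) = 42
P_4→P_5: (-12)(-6) − (4)(2) = 64
P_5→P_1: (4)(5) − (12)(-6) = 92
Σ = 269
Area = |Σ|/2 = 134.5.

134.5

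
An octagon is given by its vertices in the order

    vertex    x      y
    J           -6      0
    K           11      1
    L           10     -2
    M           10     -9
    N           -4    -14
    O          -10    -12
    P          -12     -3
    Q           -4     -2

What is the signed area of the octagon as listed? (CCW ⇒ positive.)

-245

Apply the shoelace (surveyor's) formula: 2A = Σ (x_i·y_{i+1} − x_{i+1}·y_i), indices taken mod 8.
J→K: (-6)(1) − (11)(0) = -6
K→L: (11)(-2) − (10)(1) = -32
L→M: (10)(-9) − (10)(-2) = -70
M→N: (10)(-14) − (-4)(-9) = -176
N→O: (-4)(-12) − (-10)(-14) = -92
O→P: (-10)(-3) − (-12)(-12) = -114
P→Q: (-12)(-2) − (-4)(-3) = 12
Q→J: (-4)(0) − (-6)(-2) = -12
Σ = -490
Signed area = Σ/2 = -245 (negative ⇒ clockwise traversal).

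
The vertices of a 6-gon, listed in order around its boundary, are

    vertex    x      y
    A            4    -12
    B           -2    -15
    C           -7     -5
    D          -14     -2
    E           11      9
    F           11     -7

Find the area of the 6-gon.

309.5

A→B: (4)(-15) − (-2)(-12) = -84
B→C: (-2)(-5) − (-7)(-15) = -95
C→D: (-7)(-2) − (-14)(-5) = -56
D→E: (-14)(9) − (11)(-2) = -104
E→F: (11)(-7) − (11)(9) = -176
F→A: (11)(-12) − (4)(-7) = -104
Σ = -619
Area = |Σ|/2 = 309.5.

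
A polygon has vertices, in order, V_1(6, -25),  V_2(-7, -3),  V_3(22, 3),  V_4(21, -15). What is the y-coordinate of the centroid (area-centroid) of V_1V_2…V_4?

-1720/183

Apply the shoelace (surveyor's) formula. First the cross-terms c_i = x_i·y_{i+1} − x_{i+1}·y_i:
  -193, 45, -393, -435  ⇒  2A = -976, A = -488.
Then Σ (y_i + y_{i+1})·c_i = 27520, so ȳ = 27520 / (6·(-488)) = -1720/183.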